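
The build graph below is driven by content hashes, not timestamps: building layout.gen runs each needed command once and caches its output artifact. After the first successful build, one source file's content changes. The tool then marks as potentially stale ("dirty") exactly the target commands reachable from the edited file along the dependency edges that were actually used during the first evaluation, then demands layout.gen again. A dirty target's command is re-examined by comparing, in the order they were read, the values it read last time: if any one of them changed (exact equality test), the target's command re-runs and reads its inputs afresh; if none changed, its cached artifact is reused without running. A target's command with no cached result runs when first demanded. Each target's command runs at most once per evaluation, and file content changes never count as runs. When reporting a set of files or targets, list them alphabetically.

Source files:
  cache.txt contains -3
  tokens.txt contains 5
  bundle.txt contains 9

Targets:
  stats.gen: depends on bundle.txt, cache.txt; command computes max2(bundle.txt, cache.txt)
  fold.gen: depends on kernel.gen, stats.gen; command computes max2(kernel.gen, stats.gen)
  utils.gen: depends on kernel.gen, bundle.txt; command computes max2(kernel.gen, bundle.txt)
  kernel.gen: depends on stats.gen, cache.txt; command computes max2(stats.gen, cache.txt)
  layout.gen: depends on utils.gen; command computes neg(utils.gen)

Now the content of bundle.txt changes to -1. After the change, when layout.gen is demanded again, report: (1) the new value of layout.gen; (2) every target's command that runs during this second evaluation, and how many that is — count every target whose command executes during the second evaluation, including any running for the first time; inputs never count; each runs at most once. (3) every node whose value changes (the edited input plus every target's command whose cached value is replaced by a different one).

Initial pass — values computed on the first demand:
  stats.gen = max2(9, -3) = 9
  kernel.gen = max2(9, -3) = 9
  utils.gen = max2(9, 9) = 9
  layout.gen = neg(9) = -9

Second demand — change propagation:
  stats.gen: re-runs because bundle.txt 9->-1; new result -1.
  kernel.gen: re-runs because stats.gen 9->-1; new result -1.
  utils.gen: re-runs because kernel.gen 9->-1; bundle.txt 9->-1; new result -1.
  layout.gen: re-runs because utils.gen 9->-1; new result 1.

layout.gen now evaluates to 1.
Run set: kernel.gen, layout.gen, stats.gen, utils.gen (4 run).
Changed values: bundle.txt, kernel.gen, layout.gen, stats.gen, utils.gen.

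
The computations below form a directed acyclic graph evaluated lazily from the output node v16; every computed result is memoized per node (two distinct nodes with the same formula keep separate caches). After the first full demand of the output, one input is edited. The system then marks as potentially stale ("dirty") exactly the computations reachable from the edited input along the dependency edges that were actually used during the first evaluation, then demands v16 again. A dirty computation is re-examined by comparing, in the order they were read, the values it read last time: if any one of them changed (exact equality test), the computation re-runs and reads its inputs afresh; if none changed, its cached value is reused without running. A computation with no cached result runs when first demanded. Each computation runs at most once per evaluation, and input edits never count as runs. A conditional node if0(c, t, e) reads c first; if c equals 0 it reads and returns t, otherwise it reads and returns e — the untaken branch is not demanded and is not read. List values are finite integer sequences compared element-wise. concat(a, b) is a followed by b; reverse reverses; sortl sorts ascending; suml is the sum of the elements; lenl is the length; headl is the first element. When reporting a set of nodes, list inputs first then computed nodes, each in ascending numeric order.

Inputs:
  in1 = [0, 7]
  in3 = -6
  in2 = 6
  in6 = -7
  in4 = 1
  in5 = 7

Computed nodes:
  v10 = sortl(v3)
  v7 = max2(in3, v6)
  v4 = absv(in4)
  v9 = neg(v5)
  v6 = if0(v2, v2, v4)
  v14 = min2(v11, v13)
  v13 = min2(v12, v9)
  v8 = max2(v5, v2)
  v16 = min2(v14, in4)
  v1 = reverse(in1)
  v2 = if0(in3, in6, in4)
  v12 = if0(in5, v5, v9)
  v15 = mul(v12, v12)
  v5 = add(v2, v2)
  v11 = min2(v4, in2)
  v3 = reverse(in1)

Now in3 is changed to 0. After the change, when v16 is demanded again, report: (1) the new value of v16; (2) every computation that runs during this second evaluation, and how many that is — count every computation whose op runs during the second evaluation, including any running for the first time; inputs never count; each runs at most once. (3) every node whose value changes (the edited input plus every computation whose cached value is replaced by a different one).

First demand of the output computes:
  v2 = if0(in3=-6 -> else branch in4) = 1
  v4 = absv(1) = 1
  v5 = add(1, 1) = 2
  v9 = neg(2) = -2
  v11 = min2(1, 6) = 1
  v12 = if0(in5=7 -> else branch v9) = -2
  v13 = min2(-2, -2) = -2
  v14 = min2(1, -2) = -2
  v16 = min2(-2, 1) = -2

After the edit, cleaning proceeds:
  v2: a read changed (in3 -6->0) — executes, giving -7.
  v5: a read changed (v2 1->-7; v2 1->-7) — executes, giving -14.
  v9: a read changed (v5 2->-14) — executes, giving 14.
  v12: a read changed (v9 -2->14) — executes, giving 14.
  v13: a read changed (v12 -2->14; v9 -2->14) — executes, giving 14.
  v14: a read changed (v13 -2->14) — executes, giving 1.
  v16: a read changed (v14 -2->1) — executes, giving 1.

Demanding v16 again yields 1.
7 computations run: v2, v5, v9, v12, v13, v14, v16.
The nodes whose values change: in3, v2, v5, v9, v12, v13, v14, v16.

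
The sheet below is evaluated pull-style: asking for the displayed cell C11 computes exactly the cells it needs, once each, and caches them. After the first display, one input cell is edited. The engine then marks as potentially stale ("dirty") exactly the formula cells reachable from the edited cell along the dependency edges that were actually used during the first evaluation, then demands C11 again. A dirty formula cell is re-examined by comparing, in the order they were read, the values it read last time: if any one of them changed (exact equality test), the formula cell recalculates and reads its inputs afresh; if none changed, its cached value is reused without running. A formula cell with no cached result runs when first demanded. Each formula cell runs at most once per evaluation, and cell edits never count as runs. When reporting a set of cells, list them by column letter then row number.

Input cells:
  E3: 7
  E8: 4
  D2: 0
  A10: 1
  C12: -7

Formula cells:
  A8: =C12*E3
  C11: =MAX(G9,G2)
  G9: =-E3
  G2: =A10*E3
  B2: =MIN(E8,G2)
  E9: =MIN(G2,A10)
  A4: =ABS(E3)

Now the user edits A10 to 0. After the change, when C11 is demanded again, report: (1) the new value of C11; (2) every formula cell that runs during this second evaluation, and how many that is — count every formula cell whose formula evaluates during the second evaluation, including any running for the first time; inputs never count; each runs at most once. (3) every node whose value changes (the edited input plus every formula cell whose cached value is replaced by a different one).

Demanding C11 again yields 0.
2 formula cells run: C11, G2.
The nodes whose values change: A10, C11, G2.

First demand of the output computes:
  G2 = 1 * 7 = 7
  G9 = -(7) = -7
  C11 = MAX(-7, 7) = 7

After the edit, cleaning proceeds:
  G2: a read changed (A10 1->0) — executes, giving 0.
  C11: a read changed (G2 7->0) — executes, giving 0.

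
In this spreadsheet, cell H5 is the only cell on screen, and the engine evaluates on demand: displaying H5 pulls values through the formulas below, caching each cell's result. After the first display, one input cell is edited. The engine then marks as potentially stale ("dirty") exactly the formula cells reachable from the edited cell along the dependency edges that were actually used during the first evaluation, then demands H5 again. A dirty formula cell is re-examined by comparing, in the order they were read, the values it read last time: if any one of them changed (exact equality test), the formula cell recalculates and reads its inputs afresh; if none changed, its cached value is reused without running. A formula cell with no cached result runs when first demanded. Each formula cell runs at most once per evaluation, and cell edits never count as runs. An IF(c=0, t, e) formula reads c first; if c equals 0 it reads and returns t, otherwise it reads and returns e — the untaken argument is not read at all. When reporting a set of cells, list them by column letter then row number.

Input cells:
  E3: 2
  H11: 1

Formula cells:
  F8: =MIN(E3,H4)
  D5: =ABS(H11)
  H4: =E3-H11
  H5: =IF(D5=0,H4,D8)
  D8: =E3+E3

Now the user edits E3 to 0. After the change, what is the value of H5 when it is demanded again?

H5 now evaluates to 0.

Initial pass — values computed on the first demand:
  D5 = ABS(1) = 1
  D8 = 2 + 2 = 4
  H5 = IF(D5=0: D5=1 -> else branch D8) = 4

Second demand — change propagation:
  D8: re-runs because E3 2->0; E3 2->0; new result 0.
  H5: re-runs because D8 4->0; new result 0.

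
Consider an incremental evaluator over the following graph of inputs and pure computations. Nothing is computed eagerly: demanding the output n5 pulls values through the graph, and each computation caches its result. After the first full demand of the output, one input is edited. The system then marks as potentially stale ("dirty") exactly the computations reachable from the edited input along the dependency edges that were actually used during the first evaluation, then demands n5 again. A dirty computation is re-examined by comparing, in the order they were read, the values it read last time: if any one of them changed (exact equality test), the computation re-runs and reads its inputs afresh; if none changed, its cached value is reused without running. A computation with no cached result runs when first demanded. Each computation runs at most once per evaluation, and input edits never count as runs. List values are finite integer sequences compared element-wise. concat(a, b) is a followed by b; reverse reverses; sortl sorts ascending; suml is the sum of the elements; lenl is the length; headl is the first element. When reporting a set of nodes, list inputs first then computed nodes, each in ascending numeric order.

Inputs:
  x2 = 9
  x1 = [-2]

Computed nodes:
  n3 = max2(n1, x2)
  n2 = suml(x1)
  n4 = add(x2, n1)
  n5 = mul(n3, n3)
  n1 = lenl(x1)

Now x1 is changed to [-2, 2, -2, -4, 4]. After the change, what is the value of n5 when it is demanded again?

n5 now evaluates to 81.
The important point: n3 recomputes to an identical value, and the output ends up unchanged.

Initial pass — values computed on the first demand:
  n1 = lenl([-2]) = 1
  n3 = max2(1, 9) = 9
  n5 = mul(9, 9) = 81

Second demand — change propagation:
  n1: re-runs because x1 [-2]->[-2, 2, -2, -4, 4]; new result 5.
  n3: re-runs because n1 1->5; new result 9 (unchanged).
  n5: re-examined; everything it read last time is the same (n3 unchanged, n3 unchanged) — cache 81 kept, no run.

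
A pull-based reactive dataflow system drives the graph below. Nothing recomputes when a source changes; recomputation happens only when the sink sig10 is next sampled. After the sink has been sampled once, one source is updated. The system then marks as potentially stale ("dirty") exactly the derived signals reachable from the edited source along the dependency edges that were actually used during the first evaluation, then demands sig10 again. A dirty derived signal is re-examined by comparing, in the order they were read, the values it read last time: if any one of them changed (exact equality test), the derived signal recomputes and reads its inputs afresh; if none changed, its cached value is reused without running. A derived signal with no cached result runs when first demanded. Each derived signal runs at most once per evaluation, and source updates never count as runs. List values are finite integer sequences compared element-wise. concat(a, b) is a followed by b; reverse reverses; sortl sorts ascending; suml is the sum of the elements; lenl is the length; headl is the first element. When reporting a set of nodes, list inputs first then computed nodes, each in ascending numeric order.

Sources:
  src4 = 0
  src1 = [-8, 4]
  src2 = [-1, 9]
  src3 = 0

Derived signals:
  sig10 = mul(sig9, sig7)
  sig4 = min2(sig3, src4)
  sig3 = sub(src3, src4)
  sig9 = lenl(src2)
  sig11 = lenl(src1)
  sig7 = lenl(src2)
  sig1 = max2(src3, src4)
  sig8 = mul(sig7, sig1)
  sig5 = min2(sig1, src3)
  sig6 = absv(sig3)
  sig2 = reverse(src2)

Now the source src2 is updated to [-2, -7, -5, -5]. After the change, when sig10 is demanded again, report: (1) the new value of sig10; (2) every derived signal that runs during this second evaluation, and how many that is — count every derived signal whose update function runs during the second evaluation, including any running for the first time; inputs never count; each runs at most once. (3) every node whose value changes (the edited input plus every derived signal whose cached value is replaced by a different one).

First evaluation (everything demanded from the output):
  sig7 = lenl([-1, 9]) = 2
  sig9 = lenl([-1, 9]) = 2
  sig10 = mul(2, 2) = 4

Propagation after the edit:
  sig7: runs — src2 [-1, 9]->[-2, -7, -5, -5]; result 4.
  sig9: runs — src2 [-1, 9]->[-2, -7, -5, -5]; result 4.
  sig10: runs — sig9 2->4; sig7 2->4; result 16.

New value of sig10: 16.
Derived signals that run: sig7, sig9, sig10 — 3 in total.
Values that change: src2, sig7, sig9, sig10.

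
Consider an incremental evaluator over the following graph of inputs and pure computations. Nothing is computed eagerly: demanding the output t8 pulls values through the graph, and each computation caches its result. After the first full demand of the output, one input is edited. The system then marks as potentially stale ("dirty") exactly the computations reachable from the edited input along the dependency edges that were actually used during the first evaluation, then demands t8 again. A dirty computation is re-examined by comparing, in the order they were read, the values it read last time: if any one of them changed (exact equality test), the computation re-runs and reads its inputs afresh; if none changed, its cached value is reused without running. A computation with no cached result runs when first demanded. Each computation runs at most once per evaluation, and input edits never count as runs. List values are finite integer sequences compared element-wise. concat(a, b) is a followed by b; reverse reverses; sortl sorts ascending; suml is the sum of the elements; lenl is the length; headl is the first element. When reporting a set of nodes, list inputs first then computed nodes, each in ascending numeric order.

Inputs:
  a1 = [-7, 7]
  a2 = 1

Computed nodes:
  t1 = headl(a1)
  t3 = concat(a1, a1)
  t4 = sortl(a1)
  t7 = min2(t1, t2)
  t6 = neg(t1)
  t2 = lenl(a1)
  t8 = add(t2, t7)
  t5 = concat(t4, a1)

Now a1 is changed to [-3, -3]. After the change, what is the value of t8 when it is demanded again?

t8 now evaluates to -1.

Initial pass — values computed on the first demand:
  t1 = headl([-7, 7]) = -7
  t2 = lenl([-7, 7]) = 2
  t7 = min2(-7, 2) = -7
  t8 = add(2, -7) = -5

Second demand — change propagation:
  t1: re-runs because a1 [-7, 7]->[-3, -3]; new result -3.
  t2: re-runs because a1 [-7, 7]->[-3, -3]; new result 2 (unchanged).
  t7: re-runs because t1 -7->-3; new result -3.
  t8: re-runs because t7 -7->-3; new result -1.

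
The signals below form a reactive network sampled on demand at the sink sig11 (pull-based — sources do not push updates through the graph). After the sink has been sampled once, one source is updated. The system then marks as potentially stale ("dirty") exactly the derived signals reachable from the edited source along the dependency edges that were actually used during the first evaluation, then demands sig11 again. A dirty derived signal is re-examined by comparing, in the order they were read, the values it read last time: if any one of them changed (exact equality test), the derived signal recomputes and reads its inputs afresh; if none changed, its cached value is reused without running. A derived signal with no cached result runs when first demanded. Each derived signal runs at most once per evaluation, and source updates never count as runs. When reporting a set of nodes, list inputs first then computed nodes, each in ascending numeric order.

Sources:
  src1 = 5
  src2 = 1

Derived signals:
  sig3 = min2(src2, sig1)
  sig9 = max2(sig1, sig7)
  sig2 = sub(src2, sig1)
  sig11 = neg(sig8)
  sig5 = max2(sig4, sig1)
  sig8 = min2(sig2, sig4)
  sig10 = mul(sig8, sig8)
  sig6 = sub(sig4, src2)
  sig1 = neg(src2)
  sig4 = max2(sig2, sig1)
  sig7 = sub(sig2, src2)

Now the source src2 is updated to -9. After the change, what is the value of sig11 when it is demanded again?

sig11 now evaluates to 18.

Initial pass — values computed on the first demand:
  sig1 = neg(1) = -1
  sig2 = sub(1, -1) = 2
  sig4 = max2(2, -1) = 2
  sig8 = min2(2, 2) = 2
  sig11 = neg(2) = -2

Second demand — change propagation:
  sig1: re-runs because src2 1->-9; new result 9.
  sig2: re-runs because src2 1->-9; sig1 -1->9; new result -18.
  sig4: re-runs because sig2 2->-18; sig1 -1->9; new result 9.
  sig8: re-runs because sig2 2->-18; sig4 2->9; new result -18.
  sig11: re-runs because sig8 2->-18; new result 18.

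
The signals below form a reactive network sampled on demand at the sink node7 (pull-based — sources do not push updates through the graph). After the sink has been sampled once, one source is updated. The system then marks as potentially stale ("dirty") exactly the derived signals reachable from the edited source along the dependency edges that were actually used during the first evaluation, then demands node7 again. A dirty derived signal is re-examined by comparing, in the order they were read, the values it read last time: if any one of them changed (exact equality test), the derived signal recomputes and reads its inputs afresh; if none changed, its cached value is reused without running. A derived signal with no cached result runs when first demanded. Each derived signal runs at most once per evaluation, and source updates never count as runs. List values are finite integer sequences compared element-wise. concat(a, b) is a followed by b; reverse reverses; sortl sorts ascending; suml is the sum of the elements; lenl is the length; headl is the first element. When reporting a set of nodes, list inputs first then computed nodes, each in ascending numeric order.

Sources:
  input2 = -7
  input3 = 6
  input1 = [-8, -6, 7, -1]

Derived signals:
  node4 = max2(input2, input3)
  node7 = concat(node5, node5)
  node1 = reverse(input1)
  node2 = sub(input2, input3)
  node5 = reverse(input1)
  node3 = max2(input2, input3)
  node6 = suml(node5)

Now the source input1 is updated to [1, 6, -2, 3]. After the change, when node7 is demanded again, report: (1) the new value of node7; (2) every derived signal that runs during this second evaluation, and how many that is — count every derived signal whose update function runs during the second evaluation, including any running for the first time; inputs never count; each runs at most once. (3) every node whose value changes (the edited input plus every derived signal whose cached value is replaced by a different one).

node7 now evaluates to [3, -2, 6, 1, 3, -2, 6, 1].
Run set: node5, node7 (2 run).
Changed values: input1, node5, node7.

Initial pass — values computed on the first demand:
  node5 = reverse([-8, -6, 7, -1]) = [-1, 7, -6, -8]
  node7 = concat([-1, 7, -6, -8], [-1, 7, -6, -8]) = [-1, 7, -6, -8, -1, 7, -6, -8]

Second demand — change propagation:
  node5: re-runs because input1 [-8, -6, 7, -1]->[1, 6, -2, 3]; new result [3, -2, 6, 1].
  node7: re-runs because node5 [-1, 7, -6, -8]->[3, -2, 6, 1]; node5 [-1, 7, -6, -8]->[3, -2, 6, 1]; new result [3, -2, 6, 1, 3, -2, 6, 1].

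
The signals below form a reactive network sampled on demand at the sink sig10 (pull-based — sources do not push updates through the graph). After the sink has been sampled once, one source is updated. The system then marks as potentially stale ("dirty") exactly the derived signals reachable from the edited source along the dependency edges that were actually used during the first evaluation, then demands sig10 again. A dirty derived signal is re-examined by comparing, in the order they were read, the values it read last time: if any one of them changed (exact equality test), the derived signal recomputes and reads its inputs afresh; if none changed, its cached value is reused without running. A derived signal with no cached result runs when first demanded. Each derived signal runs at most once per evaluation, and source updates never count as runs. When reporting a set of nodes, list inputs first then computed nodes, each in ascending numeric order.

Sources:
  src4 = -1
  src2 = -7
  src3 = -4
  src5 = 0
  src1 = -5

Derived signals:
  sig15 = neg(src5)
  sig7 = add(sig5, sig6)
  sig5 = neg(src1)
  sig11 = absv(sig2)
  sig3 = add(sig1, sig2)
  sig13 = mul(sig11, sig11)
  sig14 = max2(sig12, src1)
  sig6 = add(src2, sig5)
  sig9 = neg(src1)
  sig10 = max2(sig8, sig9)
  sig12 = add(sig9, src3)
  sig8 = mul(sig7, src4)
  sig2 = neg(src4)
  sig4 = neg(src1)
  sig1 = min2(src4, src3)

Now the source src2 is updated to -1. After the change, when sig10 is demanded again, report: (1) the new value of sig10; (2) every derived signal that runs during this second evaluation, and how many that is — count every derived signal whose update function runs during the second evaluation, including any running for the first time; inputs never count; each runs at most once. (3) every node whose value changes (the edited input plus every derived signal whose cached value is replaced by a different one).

Initial pass — values computed on the first demand:
  sig5 = neg(-5) = 5
  sig6 = add(-7, 5) = -2
  sig7 = add(5, -2) = 3
  sig8 = mul(3, -1) = -3
  sig9 = neg(-5) = 5
  sig10 = max2(-3, 5) = 5

Second demand — change propagation:
  sig6: re-runs because src2 -7->-1; new result 4.
  sig7: re-runs because sig6 -2->4; new result 9.
  sig8: re-runs because sig7 3->9; new result -9.
  sig10: re-runs because sig8 -3->-9; new result 5 (unchanged).

sig10 now evaluates to 5.
Run set: sig6, sig7, sig8, sig10 (4 run).
Changed values: src2, sig6, sig7, sig8.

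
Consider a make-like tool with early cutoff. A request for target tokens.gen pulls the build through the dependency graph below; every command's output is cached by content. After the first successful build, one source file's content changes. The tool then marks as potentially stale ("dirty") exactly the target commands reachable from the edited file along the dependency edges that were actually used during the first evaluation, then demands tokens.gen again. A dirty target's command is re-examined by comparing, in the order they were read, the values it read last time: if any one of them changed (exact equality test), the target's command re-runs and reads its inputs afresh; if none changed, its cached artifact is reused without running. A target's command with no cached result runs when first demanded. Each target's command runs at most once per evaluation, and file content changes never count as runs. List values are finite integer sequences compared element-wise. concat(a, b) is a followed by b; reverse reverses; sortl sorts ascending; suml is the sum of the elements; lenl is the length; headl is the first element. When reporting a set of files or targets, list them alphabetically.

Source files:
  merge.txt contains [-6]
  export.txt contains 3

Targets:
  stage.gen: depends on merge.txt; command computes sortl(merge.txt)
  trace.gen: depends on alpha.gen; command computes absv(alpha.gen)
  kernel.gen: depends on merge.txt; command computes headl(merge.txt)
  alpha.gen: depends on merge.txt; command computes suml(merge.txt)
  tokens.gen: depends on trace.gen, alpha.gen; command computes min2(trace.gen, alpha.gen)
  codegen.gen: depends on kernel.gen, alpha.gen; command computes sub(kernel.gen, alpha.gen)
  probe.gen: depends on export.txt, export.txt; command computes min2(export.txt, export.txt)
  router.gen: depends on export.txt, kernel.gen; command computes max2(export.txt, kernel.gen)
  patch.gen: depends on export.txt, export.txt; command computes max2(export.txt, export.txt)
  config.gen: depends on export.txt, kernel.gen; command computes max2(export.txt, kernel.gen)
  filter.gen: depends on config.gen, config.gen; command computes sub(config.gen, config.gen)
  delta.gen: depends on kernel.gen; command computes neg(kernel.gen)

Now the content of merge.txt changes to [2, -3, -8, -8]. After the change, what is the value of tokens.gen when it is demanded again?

Demanding tokens.gen again yields -17.

First demand of the output computes:
  alpha.gen = suml([-6]) = -6
  trace.gen = absv(-6) = 6
  tokens.gen = min2(6, -6) = -6

After the edit, cleaning proceeds:
  alpha.gen: a read changed (merge.txt [-6]->[2, -3, -8, -8]) — executes, giving -17.
  trace.gen: a read changed (alpha.gen -6->-17) — executes, giving 17.
  tokens.gen: a read changed (trace.gen 6->17; alpha.gen -6->-17) — executes, giving -17.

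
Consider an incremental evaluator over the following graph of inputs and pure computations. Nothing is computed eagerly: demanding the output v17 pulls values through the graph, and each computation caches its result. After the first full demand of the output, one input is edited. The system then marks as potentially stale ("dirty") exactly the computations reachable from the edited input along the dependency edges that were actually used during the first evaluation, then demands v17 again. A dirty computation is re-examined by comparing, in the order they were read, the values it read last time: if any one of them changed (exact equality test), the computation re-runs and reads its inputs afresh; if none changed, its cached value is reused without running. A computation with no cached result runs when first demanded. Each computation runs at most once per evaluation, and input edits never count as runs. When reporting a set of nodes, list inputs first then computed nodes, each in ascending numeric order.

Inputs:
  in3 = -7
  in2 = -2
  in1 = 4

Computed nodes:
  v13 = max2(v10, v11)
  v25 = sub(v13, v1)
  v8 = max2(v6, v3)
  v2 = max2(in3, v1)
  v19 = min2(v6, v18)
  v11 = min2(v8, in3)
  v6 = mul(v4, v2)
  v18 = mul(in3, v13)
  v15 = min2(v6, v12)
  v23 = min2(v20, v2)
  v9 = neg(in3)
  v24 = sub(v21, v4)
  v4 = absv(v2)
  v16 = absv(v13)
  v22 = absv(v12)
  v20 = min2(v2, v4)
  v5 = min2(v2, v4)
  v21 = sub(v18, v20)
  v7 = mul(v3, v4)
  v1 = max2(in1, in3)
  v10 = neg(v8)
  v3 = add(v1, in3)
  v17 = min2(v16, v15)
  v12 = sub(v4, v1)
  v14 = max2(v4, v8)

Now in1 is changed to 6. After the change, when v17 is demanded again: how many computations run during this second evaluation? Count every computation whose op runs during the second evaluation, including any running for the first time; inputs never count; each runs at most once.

Run set: v1, v2, v3, v4, v6, v8, v10, v11, v12, v13, v15 (11 run).
The important point: at v16 every value read last time is unchanged, so the dirty flag clears without a run.

Initial pass — values computed on the first demand:
  v1 = max2(4, -7) = 4
  v2 = max2(-7, 4) = 4
  v3 = add(4, -7) = -3
  v4 = absv(4) = 4
  v6 = mul(4, 4) = 16
  v8 = max2(16, -3) = 16
  v10 = neg(16) = -16
  v11 = min2(16, -7) = -7
  v12 = sub(4, 4) = 0
  v13 = max2(-16, -7) = -7
  v15 = min2(16, 0) = 0
  v16 = absv(-7) = 7
  v17 = min2(7, 0) = 0

Second demand — change propagation:
  v1: re-runs because in1 4->6; new result 6.
  v2: re-runs because v1 4->6; new result 6.
  v3: re-runs because v1 4->6; new result -1.
  v4: re-runs because v2 4->6; new result 6.
  v6: re-runs because v4 4->6; v2 4->6; new result 36.
  v8: re-runs because v6 16->36; v3 -3->-1; new result 36.
  v10: re-runs because v8 16->36; new result -36.
  v11: re-runs because v8 16->36; new result -7 (unchanged).
  v12: re-runs because v4 4->6; v1 4->6; new result 0 (unchanged).
  v13: re-runs because v10 -16->-36; new result -7 (unchanged).
  v15: re-runs because v6 16->36; new result 0 (unchanged).
  v16: re-examined; everything it read last time is the same (v13 unchanged) — cache 7 kept, no run.
  v17: re-examined; everything it read last time is the same (v16 unchanged, v15 unchanged) — cache 0 kept, no run.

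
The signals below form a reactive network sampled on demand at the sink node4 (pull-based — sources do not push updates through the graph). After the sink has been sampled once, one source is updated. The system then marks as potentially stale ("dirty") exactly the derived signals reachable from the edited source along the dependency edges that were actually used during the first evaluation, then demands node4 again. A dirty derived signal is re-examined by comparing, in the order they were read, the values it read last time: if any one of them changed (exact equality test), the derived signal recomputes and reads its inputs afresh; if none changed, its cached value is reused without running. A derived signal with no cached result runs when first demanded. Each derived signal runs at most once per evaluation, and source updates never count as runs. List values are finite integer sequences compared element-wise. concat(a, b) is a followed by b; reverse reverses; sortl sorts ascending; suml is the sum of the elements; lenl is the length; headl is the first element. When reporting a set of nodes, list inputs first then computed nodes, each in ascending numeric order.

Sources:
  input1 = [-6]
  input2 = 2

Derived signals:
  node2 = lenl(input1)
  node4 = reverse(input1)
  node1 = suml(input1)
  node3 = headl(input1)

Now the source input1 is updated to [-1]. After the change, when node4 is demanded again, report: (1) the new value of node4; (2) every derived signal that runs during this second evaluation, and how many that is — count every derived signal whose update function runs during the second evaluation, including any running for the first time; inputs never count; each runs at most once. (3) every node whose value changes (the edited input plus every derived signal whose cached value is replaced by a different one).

Initial pass — values computed on the first demand:
  node4 = reverse([-6]) = [-6]

Second demand — change propagation:
  node4: re-runs because input1 [-6]->[-1]; new result [-1].

node4 now evaluates to [-1].
Run set: node4 (1 run).
Changed values: input1, node4.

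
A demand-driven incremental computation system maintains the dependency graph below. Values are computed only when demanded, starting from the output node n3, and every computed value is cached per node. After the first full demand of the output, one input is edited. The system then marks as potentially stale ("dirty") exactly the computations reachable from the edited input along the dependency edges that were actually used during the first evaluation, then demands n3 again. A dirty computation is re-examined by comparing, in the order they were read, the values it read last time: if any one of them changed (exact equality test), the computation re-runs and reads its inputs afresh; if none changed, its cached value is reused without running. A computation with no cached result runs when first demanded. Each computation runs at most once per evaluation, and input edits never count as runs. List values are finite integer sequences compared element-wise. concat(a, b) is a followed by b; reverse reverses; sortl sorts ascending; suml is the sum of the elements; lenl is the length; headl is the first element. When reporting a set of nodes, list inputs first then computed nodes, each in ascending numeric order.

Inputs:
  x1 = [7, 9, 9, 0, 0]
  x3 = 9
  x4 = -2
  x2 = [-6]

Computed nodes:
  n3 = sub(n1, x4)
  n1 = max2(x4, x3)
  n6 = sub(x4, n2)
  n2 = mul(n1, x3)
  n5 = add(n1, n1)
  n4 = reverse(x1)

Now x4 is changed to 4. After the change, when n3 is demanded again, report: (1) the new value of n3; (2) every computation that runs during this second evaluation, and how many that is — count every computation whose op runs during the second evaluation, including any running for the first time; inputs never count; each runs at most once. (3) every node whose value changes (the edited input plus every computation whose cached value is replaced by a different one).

New value of n3: 5.
Computations that run: n1, n3 — 2 in total.
Values that change: x4, n3.

First evaluation (everything demanded from the output):
  n1 = max2(-2, 9) = 9
  n3 = sub(9, -2) = 11

Propagation after the edit:
  n1: runs — x4 -2->4; result 9 (same value as before).
  n3: runs — x4 -2->4; result 5.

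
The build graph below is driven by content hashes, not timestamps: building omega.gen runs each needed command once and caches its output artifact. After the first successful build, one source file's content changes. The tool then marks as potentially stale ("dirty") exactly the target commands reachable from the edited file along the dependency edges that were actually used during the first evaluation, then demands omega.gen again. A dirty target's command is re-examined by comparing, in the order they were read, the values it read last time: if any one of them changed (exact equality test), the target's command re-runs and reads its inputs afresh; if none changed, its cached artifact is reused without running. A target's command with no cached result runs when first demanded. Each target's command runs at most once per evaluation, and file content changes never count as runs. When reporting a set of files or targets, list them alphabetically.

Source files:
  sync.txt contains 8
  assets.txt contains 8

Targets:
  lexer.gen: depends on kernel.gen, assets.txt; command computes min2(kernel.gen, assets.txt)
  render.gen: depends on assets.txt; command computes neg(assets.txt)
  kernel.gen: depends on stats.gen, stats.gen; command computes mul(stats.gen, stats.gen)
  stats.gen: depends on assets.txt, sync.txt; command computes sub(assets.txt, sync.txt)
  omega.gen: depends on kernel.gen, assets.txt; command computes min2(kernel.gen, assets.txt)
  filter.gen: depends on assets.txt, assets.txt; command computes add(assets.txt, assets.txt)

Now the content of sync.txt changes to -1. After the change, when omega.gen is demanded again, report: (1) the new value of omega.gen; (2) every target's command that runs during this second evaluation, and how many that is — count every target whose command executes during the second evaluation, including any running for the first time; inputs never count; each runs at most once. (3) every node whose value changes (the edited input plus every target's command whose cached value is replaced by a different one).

Initial pass — values computed on the first demand:
  stats.gen = sub(8, 8) = 0
  kernel.gen = mul(0, 0) = 0
  omega.gen = min2(0, 8) = 0

Second demand — change propagation:
  stats.gen: re-runs because sync.txt 8->-1; new result 9.
  kernel.gen: re-runs because stats.gen 0->9; stats.gen 0->9; new result 81.
  omega.gen: re-runs because kernel.gen 0->81; new result 8.

omega.gen now evaluates to 8.
Run set: kernel.gen, omega.gen, stats.gen (3 run).
Changed values: kernel.gen, omega.gen, stats.gen, sync.txt.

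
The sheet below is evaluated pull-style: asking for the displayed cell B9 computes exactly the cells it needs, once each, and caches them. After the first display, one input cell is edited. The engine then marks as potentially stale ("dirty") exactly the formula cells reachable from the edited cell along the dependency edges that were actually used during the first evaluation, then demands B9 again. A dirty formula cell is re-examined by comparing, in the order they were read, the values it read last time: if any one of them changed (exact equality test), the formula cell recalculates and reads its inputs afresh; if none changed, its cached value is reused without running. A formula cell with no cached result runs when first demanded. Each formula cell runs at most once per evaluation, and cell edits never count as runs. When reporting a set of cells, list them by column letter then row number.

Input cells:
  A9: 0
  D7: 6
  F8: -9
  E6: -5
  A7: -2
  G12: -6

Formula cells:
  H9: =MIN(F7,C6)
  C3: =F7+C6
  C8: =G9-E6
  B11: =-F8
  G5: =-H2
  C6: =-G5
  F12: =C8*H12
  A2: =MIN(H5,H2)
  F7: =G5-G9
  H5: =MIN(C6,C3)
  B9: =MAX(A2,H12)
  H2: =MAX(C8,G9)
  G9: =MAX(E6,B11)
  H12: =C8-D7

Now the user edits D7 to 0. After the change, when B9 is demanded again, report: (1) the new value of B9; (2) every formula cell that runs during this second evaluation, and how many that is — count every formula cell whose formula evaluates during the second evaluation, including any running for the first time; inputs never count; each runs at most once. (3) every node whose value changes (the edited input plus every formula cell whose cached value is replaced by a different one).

First demand of the output computes:
  B11 = -(-9) = 9
  G9 = MAX(-5, 9) = 9
  C8 = 9 - -5 = 14
  H2 = MAX(14, 9) = 14
  G5 = -(14) = -14
  C6 = -(-14) = 14
  F7 = -14 - 9 = -23
  C3 = -23 + 14 = -9
  H5 = MIN(14, -9) = -9
  A2 = MIN(-9, 14) = -9
  H12 = 14 - 6 = 8
  B9 = MAX(-9, 8) = 8

After the edit, cleaning proceeds:
  H12: a read changed (D7 6->0) — executes, giving 14.
  B9: a read changed (H12 8->14) — executes, giving 14.

Demanding B9 again yields 14.
2 formula cells run: B9, H12.
The nodes whose values change: B9, D7, H12.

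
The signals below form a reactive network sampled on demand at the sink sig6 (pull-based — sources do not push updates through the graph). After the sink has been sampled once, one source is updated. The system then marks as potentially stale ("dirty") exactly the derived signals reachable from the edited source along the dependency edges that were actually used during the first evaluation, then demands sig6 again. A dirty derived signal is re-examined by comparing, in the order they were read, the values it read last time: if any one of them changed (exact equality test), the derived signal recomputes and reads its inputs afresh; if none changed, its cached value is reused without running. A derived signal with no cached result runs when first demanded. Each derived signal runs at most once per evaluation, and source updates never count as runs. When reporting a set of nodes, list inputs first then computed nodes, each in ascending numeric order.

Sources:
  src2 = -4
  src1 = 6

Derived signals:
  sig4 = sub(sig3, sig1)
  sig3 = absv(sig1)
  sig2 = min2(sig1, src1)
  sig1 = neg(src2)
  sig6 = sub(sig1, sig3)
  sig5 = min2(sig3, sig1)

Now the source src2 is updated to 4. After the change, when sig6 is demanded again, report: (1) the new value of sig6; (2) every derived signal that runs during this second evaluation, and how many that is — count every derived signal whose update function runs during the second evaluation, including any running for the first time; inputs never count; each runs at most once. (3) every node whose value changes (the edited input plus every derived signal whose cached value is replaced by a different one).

Initial pass — values computed on the first demand:
  sig1 = neg(-4) = 4
  sig3 = absv(4) = 4
  sig6 = sub(4, 4) = 0

Second demand — change propagation:
  sig1: re-runs because src2 -4->4; new result -4.
  sig3: re-runs because sig1 4->-4; new result 4 (unchanged).
  sig6: re-runs because sig1 4->-4; new result -8.

sig6 now evaluates to -8.
Run set: sig1, sig3, sig6 (3 run).
Changed values: src2, sig1, sig6.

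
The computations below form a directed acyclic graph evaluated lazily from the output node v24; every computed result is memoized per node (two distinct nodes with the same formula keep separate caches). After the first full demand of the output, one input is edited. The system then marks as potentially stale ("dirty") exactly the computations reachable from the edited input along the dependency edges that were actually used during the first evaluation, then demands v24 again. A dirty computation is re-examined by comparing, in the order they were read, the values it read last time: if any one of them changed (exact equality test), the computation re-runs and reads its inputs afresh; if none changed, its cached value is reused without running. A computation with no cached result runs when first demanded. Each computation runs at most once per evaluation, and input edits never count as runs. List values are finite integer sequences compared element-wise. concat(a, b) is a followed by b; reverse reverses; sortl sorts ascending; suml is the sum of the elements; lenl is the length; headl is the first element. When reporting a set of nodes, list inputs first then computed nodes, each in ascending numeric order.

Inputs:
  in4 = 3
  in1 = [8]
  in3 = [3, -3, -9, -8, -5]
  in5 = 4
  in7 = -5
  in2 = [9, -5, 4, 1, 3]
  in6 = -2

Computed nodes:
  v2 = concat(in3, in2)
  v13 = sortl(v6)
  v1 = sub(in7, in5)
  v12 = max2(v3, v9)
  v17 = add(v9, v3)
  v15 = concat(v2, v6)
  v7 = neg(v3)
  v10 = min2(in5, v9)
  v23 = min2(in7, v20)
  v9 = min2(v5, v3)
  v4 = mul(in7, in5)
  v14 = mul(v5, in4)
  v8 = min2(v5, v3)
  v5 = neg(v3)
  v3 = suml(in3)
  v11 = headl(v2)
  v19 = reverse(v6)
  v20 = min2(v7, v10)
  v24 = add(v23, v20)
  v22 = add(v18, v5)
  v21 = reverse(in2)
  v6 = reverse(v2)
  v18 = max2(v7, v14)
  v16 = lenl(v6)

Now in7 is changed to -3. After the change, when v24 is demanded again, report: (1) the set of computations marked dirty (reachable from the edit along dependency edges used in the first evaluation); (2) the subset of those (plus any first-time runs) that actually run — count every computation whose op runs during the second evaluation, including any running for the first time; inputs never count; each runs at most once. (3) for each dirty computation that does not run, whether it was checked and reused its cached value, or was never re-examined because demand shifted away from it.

The edit dirties: v23, v24.
1 computations run: v23.
Cache hits after checking: v24.
Note the absorption at v23: it re-runs yet its value is the same, leaving the output's value untouched.

First demand of the output computes:
  v3 = suml([3, -3, -9, -8, -5]) = -22
  v5 = neg(-22) = 22
  v7 = neg(-22) = 22
  v9 = min2(22, -22) = -22
  v10 = min2(4, -22) = -22
  v20 = min2(22, -22) = -22
  v23 = min2(-5, -22) = -22
  v24 = add(-22, -22) = -44

After the edit, cleaning proceeds:
  v23: a read changed (in7 -5->-3) — executes, giving -22 — identical to its old value.
  v24: dirty, but its reads are unchanged (v23 unchanged, v20 unchanged); cached -44 stands.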